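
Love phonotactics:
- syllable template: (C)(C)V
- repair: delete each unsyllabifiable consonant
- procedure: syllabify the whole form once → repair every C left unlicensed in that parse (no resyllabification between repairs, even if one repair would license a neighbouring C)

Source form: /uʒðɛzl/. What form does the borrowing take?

Syllabifying with onset maximization leaves /z/, /l/ stranded (no codas are permitted; onsets may contain at most 2 consonants).
Deleting the stranded consonants removes /z/, /l/.

uʒðɛ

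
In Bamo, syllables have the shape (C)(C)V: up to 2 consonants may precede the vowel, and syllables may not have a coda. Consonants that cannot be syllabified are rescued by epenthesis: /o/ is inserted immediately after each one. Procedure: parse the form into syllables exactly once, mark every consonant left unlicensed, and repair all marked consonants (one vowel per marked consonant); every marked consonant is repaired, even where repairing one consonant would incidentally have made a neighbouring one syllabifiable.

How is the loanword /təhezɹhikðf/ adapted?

Syllabifying with onset maximization leaves /z/, /k/, /ð/, /f/ stranded (no codas are permitted; onsets may contain at most 2 consonants).
Epenthesis after each stranded consonant: /z/ → /zo/, /k/ → /ko/, /ð/ → /ðo/, /f/ → /fo/.

təhezoɹhikoðofo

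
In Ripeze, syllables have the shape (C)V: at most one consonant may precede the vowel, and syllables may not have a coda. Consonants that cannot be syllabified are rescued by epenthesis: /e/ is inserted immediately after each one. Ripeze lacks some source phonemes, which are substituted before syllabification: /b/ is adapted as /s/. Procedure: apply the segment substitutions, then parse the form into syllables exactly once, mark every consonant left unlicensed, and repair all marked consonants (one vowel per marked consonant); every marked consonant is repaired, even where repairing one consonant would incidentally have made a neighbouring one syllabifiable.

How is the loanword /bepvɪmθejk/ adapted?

Substitution: /b/ → /s/, giving /sepvɪmθejk/.
The consonants /p/, /m/, /j/, /k/ cannot be parsed into a legal (C)V syllable (no codas are permitted; onsets are limited to one consonant).
Each unlicensed consonant becomes the onset of a new syllable: /p/ → /pe/, /m/ → /me/, /j/ → /je/, /k/ → /ke/.

sepevɪmeθejeke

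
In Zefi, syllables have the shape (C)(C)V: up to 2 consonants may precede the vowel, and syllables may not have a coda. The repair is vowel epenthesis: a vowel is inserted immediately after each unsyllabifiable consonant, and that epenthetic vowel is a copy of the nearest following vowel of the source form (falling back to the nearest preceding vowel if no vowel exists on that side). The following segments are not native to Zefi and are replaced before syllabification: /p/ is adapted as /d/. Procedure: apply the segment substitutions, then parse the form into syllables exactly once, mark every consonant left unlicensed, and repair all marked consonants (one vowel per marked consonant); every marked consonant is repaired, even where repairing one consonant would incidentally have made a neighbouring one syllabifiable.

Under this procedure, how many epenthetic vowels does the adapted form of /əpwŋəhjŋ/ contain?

4

After substitution the input is /ədwŋəhjŋ/.
The unsyllabifiable consonants are /d/, /h/, /j/, /ŋ/; each receives one epenthetic vowel.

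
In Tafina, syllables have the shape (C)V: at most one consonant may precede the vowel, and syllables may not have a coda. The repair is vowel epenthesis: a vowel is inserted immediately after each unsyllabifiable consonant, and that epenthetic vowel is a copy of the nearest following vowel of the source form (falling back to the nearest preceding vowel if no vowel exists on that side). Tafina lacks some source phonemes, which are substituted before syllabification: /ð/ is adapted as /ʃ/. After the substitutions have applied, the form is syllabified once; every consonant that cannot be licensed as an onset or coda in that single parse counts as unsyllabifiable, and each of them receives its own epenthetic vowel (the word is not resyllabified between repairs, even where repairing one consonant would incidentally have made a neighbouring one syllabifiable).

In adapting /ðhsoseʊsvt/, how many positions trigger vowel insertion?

5

After substitution the input is /ʃhsoseʊsvt/.
The unsyllabifiable consonants are /ʃ/, /h/, /s/, /v/, /t/; each receives one epenthetic vowel.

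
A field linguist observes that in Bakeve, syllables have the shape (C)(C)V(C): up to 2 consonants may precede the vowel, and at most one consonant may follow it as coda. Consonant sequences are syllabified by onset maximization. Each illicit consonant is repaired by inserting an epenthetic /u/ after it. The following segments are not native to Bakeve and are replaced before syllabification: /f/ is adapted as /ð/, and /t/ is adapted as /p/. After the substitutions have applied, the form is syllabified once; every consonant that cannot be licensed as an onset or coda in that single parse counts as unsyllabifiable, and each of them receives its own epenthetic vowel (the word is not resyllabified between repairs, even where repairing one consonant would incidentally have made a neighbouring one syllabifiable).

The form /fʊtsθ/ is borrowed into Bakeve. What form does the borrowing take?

Substitution: /f/ → /ð/, /t/ → /p/, giving /ðʊpsθ/.
Syllabifying with onset maximization leaves /s/, /θ/ stranded (at most one coda consonant is licensed; onsets may contain at most 2 consonants).
Epenthesis after each stranded consonant: /s/ → /su/, /θ/ → /θu/.

ðʊpsuθu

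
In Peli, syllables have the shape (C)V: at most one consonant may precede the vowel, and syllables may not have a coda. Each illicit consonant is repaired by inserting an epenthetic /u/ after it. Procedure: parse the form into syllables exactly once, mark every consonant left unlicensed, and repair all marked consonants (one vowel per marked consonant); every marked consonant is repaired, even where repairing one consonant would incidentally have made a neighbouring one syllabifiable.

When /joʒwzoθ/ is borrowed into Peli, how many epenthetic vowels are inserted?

The unsyllabifiable consonants are /ʒ/, /w/, /θ/; each receives one epenthetic vowel.

3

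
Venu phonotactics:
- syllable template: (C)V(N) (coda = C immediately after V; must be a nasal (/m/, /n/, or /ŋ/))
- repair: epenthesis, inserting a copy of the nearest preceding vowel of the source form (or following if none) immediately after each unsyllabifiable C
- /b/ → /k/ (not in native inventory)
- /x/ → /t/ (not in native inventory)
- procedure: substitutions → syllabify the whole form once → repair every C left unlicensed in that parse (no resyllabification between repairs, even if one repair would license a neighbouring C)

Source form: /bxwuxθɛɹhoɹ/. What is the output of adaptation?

Substitution: /b/ → /k/, /x/ → /t/, giving /ktwutθɛɹhoɹ/.
Syllabifying with onset maximization leaves /k/, /t/, /t/, /ɹ/, /ɹ/ stranded (only a nasal (/m/, /n/, or /ŋ/) is licensed in coda position; onsets are limited to one consonant).
Epenthesis after each stranded consonant: /k/ → /ku/, /t/ → /tu/, /t/ → /tu/, /ɹ/ → /ɹɛ/, /ɹ/ → /ɹo/.

kutuwutuθɛɹɛhoɹo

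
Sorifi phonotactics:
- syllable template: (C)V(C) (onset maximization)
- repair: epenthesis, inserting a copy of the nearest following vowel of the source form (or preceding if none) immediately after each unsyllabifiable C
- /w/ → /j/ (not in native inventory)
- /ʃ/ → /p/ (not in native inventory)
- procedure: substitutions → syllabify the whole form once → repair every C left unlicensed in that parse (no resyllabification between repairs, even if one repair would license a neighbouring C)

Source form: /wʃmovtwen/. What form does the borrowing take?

Substitution: /w/ → /j/, /ʃ/ → /p/, giving /jpmovtjen/.
Syllabifying with onset maximization leaves /j/, /p/, /t/ stranded (at most one coda consonant is licensed; onsets are limited to one consonant).
Epenthesis after each stranded consonant: /j/ → /jo/, /p/ → /po/, /t/ → /te/.

jopomovtejen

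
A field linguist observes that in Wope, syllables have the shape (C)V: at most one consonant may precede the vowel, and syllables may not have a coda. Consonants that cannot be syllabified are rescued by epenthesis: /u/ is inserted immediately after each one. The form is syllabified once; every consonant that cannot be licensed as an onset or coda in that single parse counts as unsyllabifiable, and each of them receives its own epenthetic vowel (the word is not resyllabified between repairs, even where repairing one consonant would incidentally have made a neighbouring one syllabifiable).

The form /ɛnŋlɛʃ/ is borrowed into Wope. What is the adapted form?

Syllabifying with onset maximization leaves /n/, /ŋ/, /ʃ/ stranded (no codas are permitted; onsets are limited to one consonant).
Inserting the epenthetic vowel yields /n/ → /nu/, /ŋ/ → /ŋu/, /ʃ/ → /ʃu/.

ɛnuŋulɛʃu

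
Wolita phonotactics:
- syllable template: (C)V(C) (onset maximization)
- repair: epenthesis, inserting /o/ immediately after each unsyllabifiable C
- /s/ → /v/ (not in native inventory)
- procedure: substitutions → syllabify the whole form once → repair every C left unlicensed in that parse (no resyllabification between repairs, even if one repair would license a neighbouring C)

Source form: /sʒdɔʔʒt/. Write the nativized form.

Substitution: /s/ → /v/, giving /vʒdɔʔʒt/.
Syllabifying with onset maximization leaves /v/, /ʒ/, /ʒ/, /t/ stranded (at most one coda consonant is licensed; onsets are limited to one consonant).
Epenthesis after each stranded consonant: /v/ → /vo/, /ʒ/ → /ʒo/, /ʒ/ → /ʒo/, /t/ → /to/.

voʒodɔʔʒoto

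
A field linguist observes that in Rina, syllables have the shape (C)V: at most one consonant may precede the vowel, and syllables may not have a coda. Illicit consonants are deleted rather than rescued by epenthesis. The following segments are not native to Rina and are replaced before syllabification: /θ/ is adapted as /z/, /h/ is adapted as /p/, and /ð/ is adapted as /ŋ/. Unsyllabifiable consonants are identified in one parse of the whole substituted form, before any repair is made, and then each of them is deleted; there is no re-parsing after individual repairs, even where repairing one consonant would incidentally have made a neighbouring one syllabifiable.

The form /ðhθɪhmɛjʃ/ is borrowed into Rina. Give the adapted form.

zɪmɛ

Substitution: /ð/ → /ŋ/, /h/ → /p/, /θ/ → /z/, giving /ŋpzɪpmɛjʃ/.
Syllabifying with onset maximization leaves /ŋ/, /p/, /p/, /j/, /ʃ/ stranded (no codas are permitted; onsets are limited to one consonant).
Each unlicensed consonant is deleted: /ŋ/, /p/, /p/, /j/, /ʃ/.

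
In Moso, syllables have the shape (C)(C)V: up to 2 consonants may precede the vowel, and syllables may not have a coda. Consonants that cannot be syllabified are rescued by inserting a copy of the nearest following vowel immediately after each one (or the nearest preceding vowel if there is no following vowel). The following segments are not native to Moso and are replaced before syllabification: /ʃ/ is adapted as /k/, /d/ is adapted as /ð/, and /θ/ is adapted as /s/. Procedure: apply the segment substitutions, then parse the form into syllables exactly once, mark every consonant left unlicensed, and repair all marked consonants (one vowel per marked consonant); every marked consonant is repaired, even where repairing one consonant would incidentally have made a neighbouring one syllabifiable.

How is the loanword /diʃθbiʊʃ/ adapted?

Substitution: /d/ → /ð/, /ʃ/ → /k/, /θ/ → /s/, giving /ðiksbiʊk/.
Syllabifying with onset maximization leaves /k/, /k/ stranded (no codas are permitted; onsets may contain at most 2 consonants).
Epenthesis after each stranded consonant: /k/ → /ki/, /k/ → /kʊ/.

ðikisbiʊkʊ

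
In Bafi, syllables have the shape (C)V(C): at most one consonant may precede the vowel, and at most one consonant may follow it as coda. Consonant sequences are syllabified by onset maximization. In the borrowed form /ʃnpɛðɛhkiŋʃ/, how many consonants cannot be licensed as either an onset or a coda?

3

Syllabifying with onset maximization leaves /ʃ/, /n/, /ʃ/ stranded (at most one coda consonant is licensed; onsets are limited to one consonant).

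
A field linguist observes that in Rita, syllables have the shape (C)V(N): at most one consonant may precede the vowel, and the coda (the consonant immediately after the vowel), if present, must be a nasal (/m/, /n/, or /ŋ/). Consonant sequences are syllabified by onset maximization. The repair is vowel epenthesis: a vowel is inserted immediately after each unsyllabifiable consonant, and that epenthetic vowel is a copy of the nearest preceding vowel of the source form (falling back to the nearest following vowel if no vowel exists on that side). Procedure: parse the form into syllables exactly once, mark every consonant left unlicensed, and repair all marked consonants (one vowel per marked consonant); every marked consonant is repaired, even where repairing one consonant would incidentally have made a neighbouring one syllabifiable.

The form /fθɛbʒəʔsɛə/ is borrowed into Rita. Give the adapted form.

fɛθɛbɛʒəʔəsɛə

Under (C)V(N), the unsyllabifiable consonants are /f/, /b/, /ʔ/ (only a nasal (/m/, /n/, or /ŋ/) is licensed in coda position; onsets are limited to one consonant).
Epenthesis after each stranded consonant: /f/ → /fɛ/, /b/ → /bɛ/, /ʔ/ → /ʔə/.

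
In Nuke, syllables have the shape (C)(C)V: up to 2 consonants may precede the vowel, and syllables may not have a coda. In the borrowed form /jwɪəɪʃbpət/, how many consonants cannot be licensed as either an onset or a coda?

2

The consonants /ʃ/, /t/ cannot be parsed into a legal (C)(C)V syllable (no codas are permitted; onsets may contain at most 2 consonants).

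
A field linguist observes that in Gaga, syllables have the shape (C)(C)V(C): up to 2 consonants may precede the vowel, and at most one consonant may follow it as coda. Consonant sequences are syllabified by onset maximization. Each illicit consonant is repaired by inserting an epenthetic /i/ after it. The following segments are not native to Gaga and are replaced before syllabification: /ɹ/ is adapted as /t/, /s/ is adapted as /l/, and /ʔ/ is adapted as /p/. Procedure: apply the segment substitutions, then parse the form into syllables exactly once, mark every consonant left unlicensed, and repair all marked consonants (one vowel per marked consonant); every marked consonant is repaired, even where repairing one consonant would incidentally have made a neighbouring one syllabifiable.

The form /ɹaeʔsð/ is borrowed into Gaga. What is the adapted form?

taepliði

Substitution: /ɹ/ → /t/, /ʔ/ → /p/, /s/ → /l/, giving /taeplð/.
Under (C)(C)V(C), the unsyllabifiable consonants are /l/, /ð/ (at most one coda consonant is licensed; onsets may contain at most 2 consonants).
Each unlicensed consonant becomes the onset of a new syllable: /l/ → /li/, /ð/ → /ði/.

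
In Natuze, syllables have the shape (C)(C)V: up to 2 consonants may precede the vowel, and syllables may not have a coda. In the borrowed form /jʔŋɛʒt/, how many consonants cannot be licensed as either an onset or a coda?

The consonants /j/, /ʒ/, /t/ cannot be parsed into a legal (C)(C)V syllable (no codas are permitted; onsets may contain at most 2 consonants).

3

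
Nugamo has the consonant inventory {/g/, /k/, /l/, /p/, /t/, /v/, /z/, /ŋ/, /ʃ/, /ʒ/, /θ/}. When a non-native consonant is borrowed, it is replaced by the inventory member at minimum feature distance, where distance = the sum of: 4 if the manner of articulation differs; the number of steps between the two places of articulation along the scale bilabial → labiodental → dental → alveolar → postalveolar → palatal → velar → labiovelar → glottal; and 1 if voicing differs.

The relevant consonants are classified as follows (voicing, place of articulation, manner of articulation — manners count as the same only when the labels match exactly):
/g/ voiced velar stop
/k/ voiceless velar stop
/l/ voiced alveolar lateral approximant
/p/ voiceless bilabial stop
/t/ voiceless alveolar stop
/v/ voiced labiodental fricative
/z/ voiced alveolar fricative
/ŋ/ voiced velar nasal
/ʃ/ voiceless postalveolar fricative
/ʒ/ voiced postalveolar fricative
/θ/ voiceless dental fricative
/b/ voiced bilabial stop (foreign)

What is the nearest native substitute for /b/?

p

/p/ is closest: same manner (stop), place distance 0 (bilabial→bilabial), voicing differs (+1); total 1. Next closest is /t/ at distance 4.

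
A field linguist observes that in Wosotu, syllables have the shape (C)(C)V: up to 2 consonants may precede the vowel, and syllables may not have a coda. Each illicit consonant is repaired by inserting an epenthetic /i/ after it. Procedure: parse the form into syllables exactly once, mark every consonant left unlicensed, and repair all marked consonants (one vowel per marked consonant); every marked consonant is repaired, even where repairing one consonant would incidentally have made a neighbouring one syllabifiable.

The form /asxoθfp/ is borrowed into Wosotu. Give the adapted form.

Under (C)(C)V, the unsyllabifiable consonants are /θ/, /f/, /p/ (no codas are permitted; onsets may contain at most 2 consonants).
Each unlicensed consonant becomes the onset of a new syllable: /θ/ → /θi/, /f/ → /fi/, /p/ → /pi/.

asxoθifipi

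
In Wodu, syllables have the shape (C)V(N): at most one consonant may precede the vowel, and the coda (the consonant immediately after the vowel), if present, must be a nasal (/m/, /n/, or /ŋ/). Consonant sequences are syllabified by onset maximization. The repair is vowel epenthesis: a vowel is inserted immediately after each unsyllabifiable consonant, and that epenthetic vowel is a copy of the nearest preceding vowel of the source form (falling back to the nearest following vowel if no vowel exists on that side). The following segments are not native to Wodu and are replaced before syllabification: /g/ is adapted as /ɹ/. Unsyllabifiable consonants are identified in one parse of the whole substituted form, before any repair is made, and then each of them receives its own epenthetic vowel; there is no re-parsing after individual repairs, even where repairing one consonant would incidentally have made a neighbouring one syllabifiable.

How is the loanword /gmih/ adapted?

Substitution: /g/ → /ɹ/, giving /ɹmih/.
The consonants /ɹ/, /h/ cannot be parsed into a legal (C)V(N) syllable (only a nasal (/m/, /n/, or /ŋ/) is licensed in coda position; onsets are limited to one consonant).
Inserting the epenthetic vowel yields /ɹ/ → /ɹi/, /h/ → /hi/.

ɹimihi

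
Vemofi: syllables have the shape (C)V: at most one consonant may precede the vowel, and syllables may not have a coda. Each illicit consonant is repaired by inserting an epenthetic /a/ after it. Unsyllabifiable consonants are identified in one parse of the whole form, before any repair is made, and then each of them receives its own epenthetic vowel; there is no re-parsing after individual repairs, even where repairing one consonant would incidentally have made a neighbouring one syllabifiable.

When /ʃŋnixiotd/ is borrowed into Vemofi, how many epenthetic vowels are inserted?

The unsyllabifiable consonants are /ʃ/, /ŋ/, /t/, /d/; each receives one epenthetic vowel.

4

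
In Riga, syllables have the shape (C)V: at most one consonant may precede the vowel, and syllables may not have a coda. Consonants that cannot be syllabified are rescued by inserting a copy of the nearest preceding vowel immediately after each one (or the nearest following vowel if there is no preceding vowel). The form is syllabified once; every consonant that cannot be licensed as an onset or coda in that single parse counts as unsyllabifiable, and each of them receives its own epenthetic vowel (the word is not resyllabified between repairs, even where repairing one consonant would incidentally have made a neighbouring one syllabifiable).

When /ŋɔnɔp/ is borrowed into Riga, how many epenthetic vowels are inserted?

The unsyllabifiable consonants are /p/; each receives one epenthetic vowel.

1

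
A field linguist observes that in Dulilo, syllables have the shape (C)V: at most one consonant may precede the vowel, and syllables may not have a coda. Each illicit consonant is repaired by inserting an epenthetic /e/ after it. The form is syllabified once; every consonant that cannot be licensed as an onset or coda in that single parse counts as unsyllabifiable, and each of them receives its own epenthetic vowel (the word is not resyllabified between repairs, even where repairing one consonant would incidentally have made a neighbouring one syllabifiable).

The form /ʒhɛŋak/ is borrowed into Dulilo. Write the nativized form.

Under (C)V, the unsyllabifiable consonants are /ʒ/, /k/ (no codas are permitted; onsets are limited to one consonant).
Each unlicensed consonant becomes the onset of a new syllable: /ʒ/ → /ʒe/, /k/ → /ke/.

ʒehɛŋake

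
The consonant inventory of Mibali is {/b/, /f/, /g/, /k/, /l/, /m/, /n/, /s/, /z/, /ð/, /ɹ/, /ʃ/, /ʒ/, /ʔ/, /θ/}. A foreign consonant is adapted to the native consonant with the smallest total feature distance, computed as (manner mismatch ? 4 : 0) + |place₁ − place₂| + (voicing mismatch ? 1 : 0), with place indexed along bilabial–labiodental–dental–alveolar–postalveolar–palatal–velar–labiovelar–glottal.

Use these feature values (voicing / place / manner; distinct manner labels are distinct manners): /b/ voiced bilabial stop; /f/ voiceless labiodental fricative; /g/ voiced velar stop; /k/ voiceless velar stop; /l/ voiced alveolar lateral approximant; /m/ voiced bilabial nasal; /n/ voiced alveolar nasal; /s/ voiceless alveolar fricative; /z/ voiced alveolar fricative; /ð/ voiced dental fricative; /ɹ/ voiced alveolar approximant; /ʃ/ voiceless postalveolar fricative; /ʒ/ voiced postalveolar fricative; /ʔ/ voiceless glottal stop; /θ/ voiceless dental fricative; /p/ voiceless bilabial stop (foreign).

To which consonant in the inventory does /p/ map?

b

/b/ is closest: same manner (stop), place distance 0 (bilabial→bilabial), voicing differs (+1); total 1. Next closest is /f/ at distance 5.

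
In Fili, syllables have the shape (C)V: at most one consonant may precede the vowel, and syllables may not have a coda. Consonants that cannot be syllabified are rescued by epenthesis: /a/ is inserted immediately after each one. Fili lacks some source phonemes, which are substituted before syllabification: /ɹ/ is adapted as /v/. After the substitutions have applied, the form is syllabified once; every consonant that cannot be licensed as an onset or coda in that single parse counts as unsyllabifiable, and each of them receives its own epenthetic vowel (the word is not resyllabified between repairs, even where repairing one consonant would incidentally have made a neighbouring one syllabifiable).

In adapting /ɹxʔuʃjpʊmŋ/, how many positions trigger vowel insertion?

6

After substitution the input is /vxʔuʃjpʊmŋ/.
The unsyllabifiable consonants are /v/, /x/, /ʃ/, /j/, /m/, /ŋ/; each receives one epenthetic vowel.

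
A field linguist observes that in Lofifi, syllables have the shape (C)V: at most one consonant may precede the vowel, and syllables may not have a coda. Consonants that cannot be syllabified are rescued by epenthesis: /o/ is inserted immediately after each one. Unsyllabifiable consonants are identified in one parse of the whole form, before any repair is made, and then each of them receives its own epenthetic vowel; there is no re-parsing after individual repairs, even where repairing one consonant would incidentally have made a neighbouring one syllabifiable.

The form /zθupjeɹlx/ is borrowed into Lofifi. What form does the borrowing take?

zoθupojeɹoloxo

Syllabifying with onset maximization leaves /z/, /p/, /ɹ/, /l/, /x/ stranded (no codas are permitted; onsets are limited to one consonant).
Epenthesis after each stranded consonant: /z/ → /zo/, /p/ → /po/, /ɹ/ → /ɹo/, /l/ → /lo/, /x/ → /xo/.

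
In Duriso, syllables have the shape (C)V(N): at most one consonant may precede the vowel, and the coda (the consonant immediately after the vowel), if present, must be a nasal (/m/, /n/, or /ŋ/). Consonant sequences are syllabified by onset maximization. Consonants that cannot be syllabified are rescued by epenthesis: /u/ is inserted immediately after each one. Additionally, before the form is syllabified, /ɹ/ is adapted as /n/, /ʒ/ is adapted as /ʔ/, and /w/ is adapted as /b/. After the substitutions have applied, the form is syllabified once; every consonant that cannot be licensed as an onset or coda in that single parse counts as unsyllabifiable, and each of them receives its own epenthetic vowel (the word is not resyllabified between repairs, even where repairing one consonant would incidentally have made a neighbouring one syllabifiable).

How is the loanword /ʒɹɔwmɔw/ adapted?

Substitution: /ʒ/ → /ʔ/, /ɹ/ → /n/, /w/ → /b/, giving /ʔnɔbmɔb/.
Syllabifying with onset maximization leaves /ʔ/, /b/, /b/ stranded (only a nasal (/m/, /n/, or /ŋ/) is licensed in coda position; onsets are limited to one consonant).
Each unlicensed consonant becomes the onset of a new syllable: /ʔ/ → /ʔu/, /b/ → /bu/, /b/ → /bu/.

ʔunɔbumɔbu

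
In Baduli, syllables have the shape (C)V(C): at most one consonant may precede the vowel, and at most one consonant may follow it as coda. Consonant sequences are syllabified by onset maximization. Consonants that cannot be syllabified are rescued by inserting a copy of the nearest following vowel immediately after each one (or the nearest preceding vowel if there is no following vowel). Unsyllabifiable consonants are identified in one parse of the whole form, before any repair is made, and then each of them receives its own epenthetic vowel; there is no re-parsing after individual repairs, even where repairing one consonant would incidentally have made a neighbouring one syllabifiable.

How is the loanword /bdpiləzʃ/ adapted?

bidipiləzʃə

Syllabifying with onset maximization leaves /b/, /d/, /ʃ/ stranded (at most one coda consonant is licensed; onsets are limited to one consonant).
Epenthesis after each stranded consonant: /b/ → /bi/, /d/ → /di/, /ʃ/ → /ʃə/.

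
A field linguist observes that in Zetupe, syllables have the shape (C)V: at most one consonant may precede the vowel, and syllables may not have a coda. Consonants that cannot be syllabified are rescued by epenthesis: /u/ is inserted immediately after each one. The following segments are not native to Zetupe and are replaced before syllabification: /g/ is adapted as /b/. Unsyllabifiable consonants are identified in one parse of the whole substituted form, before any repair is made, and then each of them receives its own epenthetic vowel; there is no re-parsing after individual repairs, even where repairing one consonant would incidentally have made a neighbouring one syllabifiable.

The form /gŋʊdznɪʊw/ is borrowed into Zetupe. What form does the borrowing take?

Substitution: /g/ → /b/, giving /bŋʊdznɪʊw/.
Syllabifying with onset maximization leaves /b/, /d/, /z/, /w/ stranded (no codas are permitted; onsets are limited to one consonant).
Each unlicensed consonant becomes the onset of a new syllable: /b/ → /bu/, /d/ → /du/, /z/ → /zu/, /w/ → /wu/.

buŋʊduzunɪʊwu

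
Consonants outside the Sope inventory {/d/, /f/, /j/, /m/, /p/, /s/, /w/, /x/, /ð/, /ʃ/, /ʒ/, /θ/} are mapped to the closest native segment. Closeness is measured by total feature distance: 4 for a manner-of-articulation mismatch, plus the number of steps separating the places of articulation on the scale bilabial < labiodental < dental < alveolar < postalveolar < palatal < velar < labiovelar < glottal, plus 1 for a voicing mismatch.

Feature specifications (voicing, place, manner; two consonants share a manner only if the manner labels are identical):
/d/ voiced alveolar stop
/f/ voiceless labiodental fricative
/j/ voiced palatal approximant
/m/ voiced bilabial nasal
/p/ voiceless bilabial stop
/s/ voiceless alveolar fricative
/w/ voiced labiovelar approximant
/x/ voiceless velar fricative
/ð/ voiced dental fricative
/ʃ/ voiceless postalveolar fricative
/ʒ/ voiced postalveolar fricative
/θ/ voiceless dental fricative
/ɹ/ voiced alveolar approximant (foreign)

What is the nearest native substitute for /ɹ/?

j

/j/ is closest: same manner (approximant), place distance 2 (alveolar→palatal), same voicing; total 2. Next closest is /d/ at distance 4.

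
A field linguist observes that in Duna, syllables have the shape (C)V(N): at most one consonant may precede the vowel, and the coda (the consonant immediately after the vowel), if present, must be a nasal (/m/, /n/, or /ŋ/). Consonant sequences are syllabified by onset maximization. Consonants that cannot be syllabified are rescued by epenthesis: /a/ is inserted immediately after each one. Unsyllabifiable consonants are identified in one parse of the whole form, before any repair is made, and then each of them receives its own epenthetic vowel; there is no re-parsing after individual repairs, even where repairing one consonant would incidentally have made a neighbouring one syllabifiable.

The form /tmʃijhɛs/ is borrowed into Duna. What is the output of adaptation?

tamaʃijahɛsa

Syllabifying with onset maximization leaves /t/, /m/, /j/, /s/ stranded (only a nasal (/m/, /n/, or /ŋ/) is licensed in coda position; onsets are limited to one consonant).
Epenthesis after each stranded consonant: /t/ → /ta/, /m/ → /ma/, /j/ → /ja/, /s/ → /sa/.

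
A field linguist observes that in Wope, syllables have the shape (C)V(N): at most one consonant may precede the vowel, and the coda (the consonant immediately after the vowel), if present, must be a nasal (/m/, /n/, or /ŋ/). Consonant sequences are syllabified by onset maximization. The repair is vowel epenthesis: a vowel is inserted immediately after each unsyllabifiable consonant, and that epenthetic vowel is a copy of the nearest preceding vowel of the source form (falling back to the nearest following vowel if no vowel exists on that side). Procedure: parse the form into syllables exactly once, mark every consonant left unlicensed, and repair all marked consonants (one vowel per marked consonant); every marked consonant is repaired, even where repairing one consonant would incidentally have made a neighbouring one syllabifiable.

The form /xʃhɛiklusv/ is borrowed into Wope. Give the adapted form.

Syllabifying with onset maximization leaves /x/, /ʃ/, /k/, /s/, /v/ stranded (only a nasal (/m/, /n/, or /ŋ/) is licensed in coda position; onsets are limited to one consonant).
Epenthesis after each stranded consonant: /x/ → /xɛ/, /ʃ/ → /ʃɛ/, /k/ → /ki/, /s/ → /su/, /v/ → /vu/.

xɛʃɛhɛikilusuvu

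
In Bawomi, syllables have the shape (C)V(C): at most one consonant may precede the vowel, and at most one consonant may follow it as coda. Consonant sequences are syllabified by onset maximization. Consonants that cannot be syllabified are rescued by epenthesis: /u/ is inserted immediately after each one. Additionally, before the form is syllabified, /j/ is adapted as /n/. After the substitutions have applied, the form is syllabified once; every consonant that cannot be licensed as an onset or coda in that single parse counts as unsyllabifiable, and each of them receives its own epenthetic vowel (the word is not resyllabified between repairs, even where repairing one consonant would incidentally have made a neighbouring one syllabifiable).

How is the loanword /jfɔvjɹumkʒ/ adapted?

nufɔvnuɹumkuʒu

Substitution: /j/ → /n/, giving /nfɔvnɹumkʒ/.
Syllabifying with onset maximization leaves /n/, /n/, /k/, /ʒ/ stranded (at most one coda consonant is licensed; onsets are limited to one consonant).
Inserting the epenthetic vowel yields /n/ → /nu/, /n/ → /nu/, /k/ → /ku/, /ʒ/ → /ʒu/.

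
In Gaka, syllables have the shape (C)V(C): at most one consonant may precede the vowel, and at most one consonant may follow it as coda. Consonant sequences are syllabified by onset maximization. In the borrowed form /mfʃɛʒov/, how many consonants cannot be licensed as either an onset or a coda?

2

Under (C)V(C), the unsyllabifiable consonants are /m/, /f/ (at most one coda consonant is licensed; onsets are limited to one consonant).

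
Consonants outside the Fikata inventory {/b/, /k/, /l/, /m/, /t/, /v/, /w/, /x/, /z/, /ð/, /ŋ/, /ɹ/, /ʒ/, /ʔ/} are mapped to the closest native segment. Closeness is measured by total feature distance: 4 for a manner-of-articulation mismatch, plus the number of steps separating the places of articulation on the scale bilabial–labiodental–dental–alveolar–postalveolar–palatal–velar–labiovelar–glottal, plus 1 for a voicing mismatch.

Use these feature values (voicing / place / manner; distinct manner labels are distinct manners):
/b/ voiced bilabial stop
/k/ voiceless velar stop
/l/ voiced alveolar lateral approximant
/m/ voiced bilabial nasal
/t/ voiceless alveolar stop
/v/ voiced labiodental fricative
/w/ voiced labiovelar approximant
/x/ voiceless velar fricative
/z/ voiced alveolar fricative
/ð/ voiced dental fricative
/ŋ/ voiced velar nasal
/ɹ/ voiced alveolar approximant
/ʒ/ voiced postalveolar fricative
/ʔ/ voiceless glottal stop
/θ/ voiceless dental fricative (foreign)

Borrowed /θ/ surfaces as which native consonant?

ð

/ð/ is closest: same manner (fricative), place distance 0 (dental→dental), voicing differs (+1); total 1. Next closest is /v/ at distance 2.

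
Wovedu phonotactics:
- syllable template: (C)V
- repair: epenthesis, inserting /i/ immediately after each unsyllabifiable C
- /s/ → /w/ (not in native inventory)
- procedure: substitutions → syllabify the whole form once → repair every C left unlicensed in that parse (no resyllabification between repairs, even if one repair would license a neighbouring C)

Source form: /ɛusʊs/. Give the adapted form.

Substitution: /s/ → /w/, giving /ɛuwʊw/.
The consonants /w/ cannot be parsed into a legal (C)V syllable (no codas are permitted; onsets are limited to one consonant).
Inserting the epenthetic vowel yields /w/ → /wi/.

ɛuwʊwi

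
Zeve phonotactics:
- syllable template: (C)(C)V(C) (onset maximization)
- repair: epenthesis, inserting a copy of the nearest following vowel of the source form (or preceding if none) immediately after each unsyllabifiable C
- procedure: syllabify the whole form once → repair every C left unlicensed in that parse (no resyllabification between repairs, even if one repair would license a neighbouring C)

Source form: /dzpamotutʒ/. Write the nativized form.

Under (C)(C)V(C), the unsyllabifiable consonants are /d/, /ʒ/ (at most one coda consonant is licensed; onsets may contain at most 2 consonants).
Each unlicensed consonant becomes the onset of a new syllable: /d/ → /da/, /ʒ/ → /ʒu/.

dazpamotutʒu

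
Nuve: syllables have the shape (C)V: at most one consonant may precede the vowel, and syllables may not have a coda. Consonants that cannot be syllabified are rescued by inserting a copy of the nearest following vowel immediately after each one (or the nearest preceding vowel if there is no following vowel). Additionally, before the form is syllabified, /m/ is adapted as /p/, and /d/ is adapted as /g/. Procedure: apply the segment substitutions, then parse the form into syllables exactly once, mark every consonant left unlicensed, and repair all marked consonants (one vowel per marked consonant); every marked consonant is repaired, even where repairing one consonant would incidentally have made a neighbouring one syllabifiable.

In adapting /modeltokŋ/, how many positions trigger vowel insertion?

3

After substitution the input is /pogeltokŋ/.
The unsyllabifiable consonants are /l/, /k/, /ŋ/; each receives one epenthetic vowel.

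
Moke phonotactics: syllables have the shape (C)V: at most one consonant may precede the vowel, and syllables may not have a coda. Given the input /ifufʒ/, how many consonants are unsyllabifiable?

2

Under (C)V, the unsyllabifiable consonants are /f/, /ʒ/ (no codas are permitted; onsets are limited to one consonant).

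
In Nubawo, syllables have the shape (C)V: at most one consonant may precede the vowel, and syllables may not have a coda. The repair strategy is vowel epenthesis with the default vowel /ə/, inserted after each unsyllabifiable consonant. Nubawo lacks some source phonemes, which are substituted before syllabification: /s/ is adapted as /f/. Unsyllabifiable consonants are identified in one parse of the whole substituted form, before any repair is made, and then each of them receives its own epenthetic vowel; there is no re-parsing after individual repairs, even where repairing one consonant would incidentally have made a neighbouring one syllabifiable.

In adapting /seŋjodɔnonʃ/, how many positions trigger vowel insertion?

After substitution the input is /feŋjodɔnonʃ/.
The unsyllabifiable consonants are /ŋ/, /n/, /ʃ/; each receives one epenthetic vowel.

3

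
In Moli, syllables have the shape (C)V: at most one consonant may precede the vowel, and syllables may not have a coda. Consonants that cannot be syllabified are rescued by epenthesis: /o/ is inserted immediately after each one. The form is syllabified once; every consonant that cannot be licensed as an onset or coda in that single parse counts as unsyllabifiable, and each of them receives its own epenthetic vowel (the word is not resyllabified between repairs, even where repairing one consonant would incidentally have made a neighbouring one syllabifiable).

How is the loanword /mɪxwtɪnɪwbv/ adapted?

The consonants /x/, /w/, /w/, /b/, /v/ cannot be parsed into a legal (C)V syllable (no codas are permitted; onsets are limited to one consonant).
Epenthesis after each stranded consonant: /x/ → /xo/, /w/ → /wo/, /w/ → /wo/, /b/ → /bo/, /v/ → /vo/.

mɪxowotɪnɪwobovo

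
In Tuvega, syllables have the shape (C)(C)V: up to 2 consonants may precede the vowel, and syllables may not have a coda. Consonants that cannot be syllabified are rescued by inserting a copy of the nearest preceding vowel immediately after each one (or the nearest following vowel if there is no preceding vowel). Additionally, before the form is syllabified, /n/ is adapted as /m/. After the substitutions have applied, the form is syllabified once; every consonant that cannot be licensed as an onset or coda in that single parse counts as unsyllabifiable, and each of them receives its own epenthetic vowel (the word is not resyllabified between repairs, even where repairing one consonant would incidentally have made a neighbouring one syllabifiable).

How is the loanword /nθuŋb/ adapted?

mθuŋubu

Substitution: /n/ → /m/, giving /mθuŋb/.
Syllabifying with onset maximization leaves /ŋ/, /b/ stranded (no codas are permitted; onsets may contain at most 2 consonants).
Each unlicensed consonant becomes the onset of a new syllable: /ŋ/ → /ŋu/, /b/ → /bu/.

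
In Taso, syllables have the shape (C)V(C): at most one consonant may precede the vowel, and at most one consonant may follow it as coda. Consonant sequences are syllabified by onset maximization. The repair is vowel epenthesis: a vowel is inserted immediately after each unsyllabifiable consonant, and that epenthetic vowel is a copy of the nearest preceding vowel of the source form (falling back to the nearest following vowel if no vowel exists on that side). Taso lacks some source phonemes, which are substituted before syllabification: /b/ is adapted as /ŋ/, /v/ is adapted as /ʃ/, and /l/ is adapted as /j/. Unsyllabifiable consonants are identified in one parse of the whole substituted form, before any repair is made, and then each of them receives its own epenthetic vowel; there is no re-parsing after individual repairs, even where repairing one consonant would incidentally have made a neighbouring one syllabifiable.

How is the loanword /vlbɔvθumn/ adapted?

ʃɔjɔŋɔʃθumnu

Substitution: /v/ → /ʃ/, /l/ → /j/, /b/ → /ŋ/, giving /ʃjŋɔʃθumn/.
Syllabifying with onset maximization leaves /ʃ/, /j/, /n/ stranded (at most one coda consonant is licensed; onsets are limited to one consonant).
Each unlicensed consonant becomes the onset of a new syllable: /ʃ/ → /ʃɔ/, /j/ → /jɔ/, /n/ → /nu/.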